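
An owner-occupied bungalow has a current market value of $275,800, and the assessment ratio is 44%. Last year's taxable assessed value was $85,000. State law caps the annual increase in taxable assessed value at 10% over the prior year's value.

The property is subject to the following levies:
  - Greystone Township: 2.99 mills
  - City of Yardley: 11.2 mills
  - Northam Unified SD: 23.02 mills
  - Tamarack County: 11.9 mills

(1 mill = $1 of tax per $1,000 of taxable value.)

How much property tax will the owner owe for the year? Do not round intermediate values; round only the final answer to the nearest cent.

$4,591.79

Uncapped assessed value = $275,800 × 0.44 = $121,352
Cap limit = $85,000 × 1.1 = $93,500
Taxable assessed value = min($121,352, $93,500) = $93,500 (cap binds)
Greystone Township: $93,500 × 0.00299 = $279.565
City of Yardley: $93,500 × 0.0112 = $1,047.2
Northam Unified SD: $93,500 × 0.02302 = $2,152.37
Tamarack County: $93,500 × 0.0119 = $1,112.65
Total = $4,591.785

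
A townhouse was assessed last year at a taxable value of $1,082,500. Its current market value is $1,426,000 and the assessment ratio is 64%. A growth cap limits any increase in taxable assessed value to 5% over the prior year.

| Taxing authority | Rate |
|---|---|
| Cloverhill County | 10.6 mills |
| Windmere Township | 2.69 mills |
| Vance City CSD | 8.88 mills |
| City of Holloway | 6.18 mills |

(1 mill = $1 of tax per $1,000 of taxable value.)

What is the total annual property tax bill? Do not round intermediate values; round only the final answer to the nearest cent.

Uncapped assessed value = $1,426,000 × 0.64 = $912,640
Cap limit = $1,082,500 × 1.05 = $1,136,625
Taxable assessed value = min($912,640, $1,136,625) = $912,640 (cap does not bind)
Cloverhill County: $912,640 × 0.0106 = $9,673.984
Windmere Township: $912,640 × 0.00269 = $2,455.0016
Vance City CSD: $912,640 × 0.00888 = $8,104.2432
City of Holloway: $912,640 × 0.00618 = $5,640.1152
Total = $25,873.344

$25,873.34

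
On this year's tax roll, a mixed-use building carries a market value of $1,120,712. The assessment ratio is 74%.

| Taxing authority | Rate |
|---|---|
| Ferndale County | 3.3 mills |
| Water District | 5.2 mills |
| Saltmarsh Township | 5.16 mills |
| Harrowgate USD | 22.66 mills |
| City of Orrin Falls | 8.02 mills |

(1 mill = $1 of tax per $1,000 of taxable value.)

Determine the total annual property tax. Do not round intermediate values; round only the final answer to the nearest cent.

$36,772.35

Assessed value = $1,120,712 × 0.74 = $829,326.88
Ferndale County: $829,326.88 × 0.0033 = $2,736.778704
Water District: $829,326.88 × 0.0052 = $4,312.499776
Saltmarsh Township: $829,326.88 × 0.00516 = $4,279.3267008
Harrowgate USD: $829,326.88 × 0.02266 = $18,792.5471008
City of Orrin Falls: $829,326.88 × 0.00802 = $6,651.2015776
Total = $2,736.778704 + $4,312.499776 + $4,279.3267008 + $18,792.5471008 + $6,651.2015776 = $36,772.3538592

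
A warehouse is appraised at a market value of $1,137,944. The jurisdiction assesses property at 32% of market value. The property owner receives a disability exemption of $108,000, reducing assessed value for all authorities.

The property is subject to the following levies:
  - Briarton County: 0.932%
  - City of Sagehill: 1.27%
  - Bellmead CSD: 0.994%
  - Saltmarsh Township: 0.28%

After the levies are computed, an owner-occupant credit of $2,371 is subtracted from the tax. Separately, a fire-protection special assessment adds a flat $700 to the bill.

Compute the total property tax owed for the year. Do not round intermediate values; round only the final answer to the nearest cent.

Assessed value = $1,137,944 × 0.32 = $364,142.08
Taxable value = $364,142.08 − $108,000 = $256,142.08
Briarton County: $256,142.08 × 0.00932 = $2,387.2441856
City of Sagehill: $256,142.08 × 0.0127 = $3,253.004416
Bellmead CSD: $256,142.08 × 0.00994 = $2,546.0522752
Saltmarsh Township: $256,142.08 × 0.0028 = $717.197824
Levies subtotal = $8,903.4987008
After credit = $8,903.4987008 − $2,371 = $6,532.4987008
Total = $6,532.4987008 + $700 = $7,232.4987008

$7,232.50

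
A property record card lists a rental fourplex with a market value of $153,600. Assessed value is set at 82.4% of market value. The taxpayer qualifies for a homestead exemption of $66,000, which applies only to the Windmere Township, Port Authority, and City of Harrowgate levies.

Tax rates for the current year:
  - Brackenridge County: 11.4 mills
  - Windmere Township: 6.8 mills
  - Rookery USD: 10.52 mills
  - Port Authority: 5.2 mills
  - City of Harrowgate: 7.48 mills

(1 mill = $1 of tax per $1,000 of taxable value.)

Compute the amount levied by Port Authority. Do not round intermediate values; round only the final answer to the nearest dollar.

$315

Assessed value = $153,600 × 0.824 = $126,566.4
Port Authority taxable value = $126,566.4 − $66,000 = $60,566.4
Port Authority levy = $60,566.4 × 0.0052 = $314.94528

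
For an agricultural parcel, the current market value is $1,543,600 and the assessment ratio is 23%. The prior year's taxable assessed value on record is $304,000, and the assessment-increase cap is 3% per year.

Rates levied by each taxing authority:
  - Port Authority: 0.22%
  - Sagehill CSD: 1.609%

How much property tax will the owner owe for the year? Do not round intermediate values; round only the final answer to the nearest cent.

$5,726.96

Uncapped assessed value = $1,543,600 × 0.23 = $355,028
Cap limit = $304,000 × 1.03 = $313,120
Taxable assessed value = min($355,028, $313,120) = $313,120 (cap binds)
Port Authority: $313,120 × 0.0022 = $688.864
Sagehill CSD: $313,120 × 0.01609 = $5,038.1008
Total = $5,726.9648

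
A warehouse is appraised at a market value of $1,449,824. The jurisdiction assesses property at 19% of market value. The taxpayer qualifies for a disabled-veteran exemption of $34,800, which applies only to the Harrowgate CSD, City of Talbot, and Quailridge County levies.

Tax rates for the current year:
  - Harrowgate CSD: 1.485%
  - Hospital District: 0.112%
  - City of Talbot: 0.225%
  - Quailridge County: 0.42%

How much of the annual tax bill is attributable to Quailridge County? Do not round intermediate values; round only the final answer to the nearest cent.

Assessed value = $1,449,824 × 0.19 = $275,466.56
Quailridge County taxable value = $275,466.56 − $34,800 = $240,666.56
Quailridge County levy = $240,666.56 × 0.0042 = $1,010.799552

$1,010.80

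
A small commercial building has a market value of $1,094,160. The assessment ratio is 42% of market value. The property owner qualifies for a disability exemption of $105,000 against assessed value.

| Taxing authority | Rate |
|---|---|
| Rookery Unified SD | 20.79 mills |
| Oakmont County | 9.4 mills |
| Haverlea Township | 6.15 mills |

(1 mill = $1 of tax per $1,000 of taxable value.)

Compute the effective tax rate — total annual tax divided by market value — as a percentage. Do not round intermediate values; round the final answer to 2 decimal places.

1.18%

Assessed value = $1,094,160 × 0.42 = $459,547.2
Taxable value = $459,547.2 − $105,000 = $354,547.2
Rookery Unified SD: $354,547.2 × 0.02079 = $7,371.036288
Oakmont County: $354,547.2 × 0.0094 = $3,332.74368
Haverlea Township: $354,547.2 × 0.00615 = $2,180.46528
Total tax = $12,884.245248
Effective rate = $12,884.245248 ÷ $1,094,160 = 1.18% of market value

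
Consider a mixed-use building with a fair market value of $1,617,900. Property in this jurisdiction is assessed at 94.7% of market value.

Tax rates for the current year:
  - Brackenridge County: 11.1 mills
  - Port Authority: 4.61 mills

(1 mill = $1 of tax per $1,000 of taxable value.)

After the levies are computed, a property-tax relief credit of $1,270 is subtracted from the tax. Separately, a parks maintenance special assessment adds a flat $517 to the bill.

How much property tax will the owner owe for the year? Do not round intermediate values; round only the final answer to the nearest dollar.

Assessed value = $1,617,900 × 0.947 = $1,532,151.3
Brackenridge County: $1,532,151.3 × 0.0111 = $17,006.87943
Port Authority: $1,532,151.3 × 0.00461 = $7,063.217493
Levies subtotal = $24,070.096923
After credit = $24,070.096923 − $1,270 = $22,800.096923
Total = $22,800.096923 + $517 = $23,317.096923

$23,317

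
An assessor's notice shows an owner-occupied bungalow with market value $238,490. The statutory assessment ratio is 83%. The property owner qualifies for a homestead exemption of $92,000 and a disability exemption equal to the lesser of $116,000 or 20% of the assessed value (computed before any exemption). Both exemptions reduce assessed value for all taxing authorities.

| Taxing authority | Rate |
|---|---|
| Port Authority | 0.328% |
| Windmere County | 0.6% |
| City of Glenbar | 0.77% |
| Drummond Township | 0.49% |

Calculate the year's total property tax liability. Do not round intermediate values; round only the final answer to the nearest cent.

$1,451.90

Assessed value = $238,490 × 0.83 = $197,946.7
Disability exemption = min($116,000, 20% × $197,946.7) = min($116,000, $39,589.34) = $39,589.34 (percentage binds)
Taxable value = $197,946.7 − $92,000 − $39,589.34 = $66,357.36
Port Authority: $66,357.36 × 0.00328 = $217.6521408
Windmere County: $66,357.36 × 0.006 = $398.14416
City of Glenbar: $66,357.36 × 0.0077 = $510.951672
Drummond Township: $66,357.36 × 0.0049 = $325.151064
Total = $1,451.8990368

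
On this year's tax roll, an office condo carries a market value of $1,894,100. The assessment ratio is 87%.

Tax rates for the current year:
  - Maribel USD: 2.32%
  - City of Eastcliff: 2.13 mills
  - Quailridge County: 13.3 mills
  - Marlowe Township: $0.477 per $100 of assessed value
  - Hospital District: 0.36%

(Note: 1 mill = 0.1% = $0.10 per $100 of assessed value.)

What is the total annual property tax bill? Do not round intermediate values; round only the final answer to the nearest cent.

Assessed value = $1,894,100 × 0.87 = $1,647,867
Maribel USD: $1,647,867 × 0.0232 = $38,230.5144
City of Eastcliff: $1,647,867 × 0.00213 = $3,509.95671
Quailridge County: $1,647,867 × 0.0133 = $21,916.6311
Marlowe Township: $1,647,867 × 0.00477 = $7,860.32559
Hospital District: $1,647,867 × 0.0036 = $5,932.3212
Total = $77,449.749

$77,449.75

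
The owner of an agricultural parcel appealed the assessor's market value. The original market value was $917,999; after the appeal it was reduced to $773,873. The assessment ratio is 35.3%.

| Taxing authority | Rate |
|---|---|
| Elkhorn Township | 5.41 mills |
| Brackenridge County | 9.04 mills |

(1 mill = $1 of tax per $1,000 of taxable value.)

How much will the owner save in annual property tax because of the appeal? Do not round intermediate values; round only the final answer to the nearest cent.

Old assessed value = $917,999 × 0.353 = $324,053.647
New assessed value = $773,873 × 0.353 = $273,177.169
Combined rate = 0.00541 + 0.00904 = 0.01445
Old tax = $324,053.647 × 0.01445 = $4,682.57519915
New tax = $273,177.169 × 0.01445 = $3,947.41009205
Reduction = $4,682.57519915 − $3,947.41009205 = $735.1651071

$735.17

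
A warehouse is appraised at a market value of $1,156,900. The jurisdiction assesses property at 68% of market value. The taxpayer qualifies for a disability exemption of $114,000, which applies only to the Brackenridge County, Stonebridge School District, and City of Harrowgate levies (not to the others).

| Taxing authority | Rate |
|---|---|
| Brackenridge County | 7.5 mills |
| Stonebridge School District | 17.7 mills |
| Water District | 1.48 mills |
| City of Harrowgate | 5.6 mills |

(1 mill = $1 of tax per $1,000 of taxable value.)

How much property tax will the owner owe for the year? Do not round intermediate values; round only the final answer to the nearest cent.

Assessed value = $1,156,900 × 0.68 = $786,692
Brackenridge County: ($786,692 − $114,000) × 0.0075 = $672,692 × 0.0075 = $5,045.19
Stonebridge School District: ($786,692 − $114,000) × 0.0177 = $672,692 × 0.0177 = $11,906.6484
Water District: $786,692 × 0.00148 = $1,164.30416
City of Harrowgate: ($786,692 − $114,000) × 0.0056 = $672,692 × 0.0056 = $3,767.0752
Total = $21,883.21776

$21,883.22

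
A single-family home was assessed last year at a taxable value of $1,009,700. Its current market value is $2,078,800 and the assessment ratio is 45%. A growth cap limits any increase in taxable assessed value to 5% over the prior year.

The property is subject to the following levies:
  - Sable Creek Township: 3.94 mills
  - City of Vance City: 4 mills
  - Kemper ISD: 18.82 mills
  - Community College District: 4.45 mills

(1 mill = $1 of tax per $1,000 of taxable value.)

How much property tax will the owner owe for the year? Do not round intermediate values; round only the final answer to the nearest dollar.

$29,196

Uncapped assessed value = $2,078,800 × 0.45 = $935,460
Cap limit = $1,009,700 × 1.05 = $1,060,185
Taxable assessed value = min($935,460, $1,060,185) = $935,460 (cap does not bind)
Sable Creek Township: $935,460 × 0.00394 = $3,685.7124
City of Vance City: $935,460 × 0.004 = $3,741.84
Kemper ISD: $935,460 × 0.01882 = $17,605.3572
Community College District: $935,460 × 0.00445 = $4,162.797
Total = $29,195.7066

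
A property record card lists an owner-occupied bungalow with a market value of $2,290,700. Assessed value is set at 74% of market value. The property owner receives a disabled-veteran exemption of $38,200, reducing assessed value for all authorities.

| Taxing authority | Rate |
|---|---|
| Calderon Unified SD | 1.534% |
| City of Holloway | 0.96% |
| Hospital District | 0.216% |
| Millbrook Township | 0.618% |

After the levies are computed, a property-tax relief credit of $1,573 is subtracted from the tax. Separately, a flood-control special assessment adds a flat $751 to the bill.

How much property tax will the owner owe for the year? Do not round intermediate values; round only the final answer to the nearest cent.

Assessed value = $2,290,700 × 0.74 = $1,695,118
Taxable value = $1,695,118 − $38,200 = $1,656,918
Calderon Unified SD: $1,656,918 × 0.01534 = $25,417.12212
City of Holloway: $1,656,918 × 0.0096 = $15,906.4128
Hospital District: $1,656,918 × 0.00216 = $3,578.94288
Millbrook Township: $1,656,918 × 0.00618 = $10,239.75324
Levies subtotal = $55,142.23104
After credit = $55,142.23104 − $1,573 = $53,569.23104
Total = $53,569.23104 + $751 = $54,320.23104

$54,320.23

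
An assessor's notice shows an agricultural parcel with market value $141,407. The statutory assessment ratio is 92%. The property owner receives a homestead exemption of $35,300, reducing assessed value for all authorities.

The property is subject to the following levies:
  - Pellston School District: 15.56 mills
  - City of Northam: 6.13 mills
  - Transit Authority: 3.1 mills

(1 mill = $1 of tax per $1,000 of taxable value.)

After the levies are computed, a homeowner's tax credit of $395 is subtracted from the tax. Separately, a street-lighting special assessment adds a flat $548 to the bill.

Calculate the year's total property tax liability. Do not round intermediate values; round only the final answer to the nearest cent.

Assessed value = $141,407 × 0.92 = $130,094.44
Taxable value = $130,094.44 − $35,300 = $94,794.44
Pellston School District: $94,794.44 × 0.01556 = $1,475.0014864
City of Northam: $94,794.44 × 0.00613 = $581.0899172
Transit Authority: $94,794.44 × 0.0031 = $293.862764
Levies subtotal = $2,349.9541676
After credit = $2,349.9541676 − $395 = $1,954.9541676
Total = $1,954.9541676 + $548 = $2,502.9541676

$2,502.95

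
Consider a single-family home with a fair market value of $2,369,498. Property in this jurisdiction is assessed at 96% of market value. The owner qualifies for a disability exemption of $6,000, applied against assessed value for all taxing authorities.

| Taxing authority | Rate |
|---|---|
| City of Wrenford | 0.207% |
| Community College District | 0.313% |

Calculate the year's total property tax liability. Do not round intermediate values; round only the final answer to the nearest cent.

$11,797.33

Assessed value = $2,369,498 × 0.96 = $2,274,718.08
Taxable value = $2,274,718.08 − $6,000 = $2,268,718.08
City of Wrenford: $2,268,718.08 × 0.00207 = $4,696.2464256
Community College District: $2,268,718.08 × 0.00313 = $7,101.0875904
Total = $4,696.2464256 + $7,101.0875904 = $11,797.334016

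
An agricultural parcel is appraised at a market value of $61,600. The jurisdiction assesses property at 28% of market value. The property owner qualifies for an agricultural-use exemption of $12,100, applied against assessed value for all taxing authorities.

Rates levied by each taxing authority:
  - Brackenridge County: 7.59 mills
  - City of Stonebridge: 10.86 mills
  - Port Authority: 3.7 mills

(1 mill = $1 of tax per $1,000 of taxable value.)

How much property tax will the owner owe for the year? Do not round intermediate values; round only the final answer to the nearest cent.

Assessed value = $61,600 × 0.28 = $17,248
Taxable value = $17,248 − $12,100 = $5,148
Brackenridge County: $5,148 × 0.00759 = $39.07332
City of Stonebridge: $5,148 × 0.01086 = $55.90728
Port Authority: $5,148 × 0.0037 = $19.0476
Total = $39.07332 + $55.90728 + $19.0476 = $114.0282

$114.03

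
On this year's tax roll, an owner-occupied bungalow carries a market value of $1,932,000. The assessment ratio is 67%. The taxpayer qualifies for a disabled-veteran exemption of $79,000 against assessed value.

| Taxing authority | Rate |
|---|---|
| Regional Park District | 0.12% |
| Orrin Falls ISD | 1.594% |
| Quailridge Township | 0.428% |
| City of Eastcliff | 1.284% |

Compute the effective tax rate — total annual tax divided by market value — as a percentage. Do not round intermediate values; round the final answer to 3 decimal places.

Assessed value = $1,932,000 × 0.67 = $1,294,440
Taxable value = $1,294,440 − $79,000 = $1,215,440
Regional Park District: $1,215,440 × 0.0012 = $1,458.528
Orrin Falls ISD: $1,215,440 × 0.01594 = $19,374.1136
Quailridge Township: $1,215,440 × 0.00428 = $5,202.0832
City of Eastcliff: $1,215,440 × 0.01284 = $15,606.2496
Total tax = $41,640.9744
Effective rate = $41,640.9744 ÷ $1,932,000 = 2.155% of market value

2.155%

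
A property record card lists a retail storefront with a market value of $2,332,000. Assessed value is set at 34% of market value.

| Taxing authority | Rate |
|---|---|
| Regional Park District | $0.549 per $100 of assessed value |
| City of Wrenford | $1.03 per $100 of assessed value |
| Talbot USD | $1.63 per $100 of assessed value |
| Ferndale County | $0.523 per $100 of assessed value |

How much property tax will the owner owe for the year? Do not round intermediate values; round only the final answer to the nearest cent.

$29,590.28

Assessed value = $2,332,000 × 0.34 = $792,880
Regional Park District: $792,880 × 0.00549 = $4,352.9112
City of Wrenford: $792,880 × 0.0103 = $8,166.664
Talbot USD: $792,880 × 0.0163 = $12,923.944
Ferndale County: $792,880 × 0.00523 = $4,146.7624
Total = $4,352.9112 + $8,166.664 + $12,923.944 + $4,146.7624 = $29,590.2816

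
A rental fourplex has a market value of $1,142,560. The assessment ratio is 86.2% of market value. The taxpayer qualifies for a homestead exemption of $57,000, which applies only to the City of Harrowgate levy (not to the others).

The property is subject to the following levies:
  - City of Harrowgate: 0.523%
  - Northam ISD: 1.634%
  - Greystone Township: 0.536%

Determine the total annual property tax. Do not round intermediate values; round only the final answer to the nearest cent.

$26,224.89

Assessed value = $1,142,560 × 0.862 = $984,886.72
City of Harrowgate: ($984,886.72 − $57,000) × 0.00523 = $927,886.72 × 0.00523 = $4,852.8475456
Northam ISD: $984,886.72 × 0.01634 = $16,093.0490048
Greystone Township: $984,886.72 × 0.00536 = $5,278.9928192
Total = $26,224.8893696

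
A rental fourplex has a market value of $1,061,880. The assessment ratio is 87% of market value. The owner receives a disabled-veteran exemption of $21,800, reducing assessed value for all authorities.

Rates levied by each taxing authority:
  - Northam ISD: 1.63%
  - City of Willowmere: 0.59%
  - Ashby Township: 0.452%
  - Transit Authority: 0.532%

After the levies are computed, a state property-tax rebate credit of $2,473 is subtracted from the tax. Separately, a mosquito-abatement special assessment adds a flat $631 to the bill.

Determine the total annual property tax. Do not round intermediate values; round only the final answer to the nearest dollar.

Assessed value = $1,061,880 × 0.87 = $923,835.6
Taxable value = $923,835.6 − $21,800 = $902,035.6
Northam ISD: $902,035.6 × 0.0163 = $14,703.18028
City of Willowmere: $902,035.6 × 0.0059 = $5,322.01004
Ashby Township: $902,035.6 × 0.00452 = $4,077.200912
Transit Authority: $902,035.6 × 0.00532 = $4,798.829392
Levies subtotal = $28,901.220624
After credit = $28,901.220624 − $2,473 = $26,428.220624
Total = $26,428.220624 + $631 = $27,059.220624

$27,059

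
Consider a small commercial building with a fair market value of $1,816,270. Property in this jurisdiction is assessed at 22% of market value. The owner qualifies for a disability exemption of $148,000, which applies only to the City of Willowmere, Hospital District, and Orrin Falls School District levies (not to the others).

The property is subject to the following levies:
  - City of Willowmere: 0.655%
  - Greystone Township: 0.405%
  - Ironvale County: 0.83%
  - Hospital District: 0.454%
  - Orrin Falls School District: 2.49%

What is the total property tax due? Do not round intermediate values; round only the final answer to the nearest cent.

$13,989.15

Assessed value = $1,816,270 × 0.22 = $399,579.4
City of Willowmere: ($399,579.4 − $148,000) × 0.00655 = $251,579.4 × 0.00655 = $1,647.84507
Greystone Township: $399,579.4 × 0.00405 = $1,618.29657
Ironvale County: $399,579.4 × 0.0083 = $3,316.50902
Hospital District: ($399,579.4 − $148,000) × 0.00454 = $251,579.4 × 0.00454 = $1,142.170476
Orrin Falls School District: ($399,579.4 − $148,000) × 0.0249 = $251,579.4 × 0.0249 = $6,264.32706
Total = $13,989.148196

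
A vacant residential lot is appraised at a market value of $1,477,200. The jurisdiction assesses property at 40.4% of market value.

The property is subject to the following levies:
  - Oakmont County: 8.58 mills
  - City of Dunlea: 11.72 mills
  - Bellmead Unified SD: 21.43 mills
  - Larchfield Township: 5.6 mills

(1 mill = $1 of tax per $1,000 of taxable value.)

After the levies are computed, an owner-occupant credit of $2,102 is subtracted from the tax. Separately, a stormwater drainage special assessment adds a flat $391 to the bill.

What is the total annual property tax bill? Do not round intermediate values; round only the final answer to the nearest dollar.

$26,535

Assessed value = $1,477,200 × 0.404 = $596,788.8
Oakmont County: $596,788.8 × 0.00858 = $5,120.447904
City of Dunlea: $596,788.8 × 0.01172 = $6,994.364736
Bellmead Unified SD: $596,788.8 × 0.02143 = $12,789.183984
Larchfield Township: $596,788.8 × 0.0056 = $3,342.01728
Levies subtotal = $28,246.013904
After credit = $28,246.013904 − $2,102 = $26,144.013904
Total = $26,144.013904 + $391 = $26,535.013904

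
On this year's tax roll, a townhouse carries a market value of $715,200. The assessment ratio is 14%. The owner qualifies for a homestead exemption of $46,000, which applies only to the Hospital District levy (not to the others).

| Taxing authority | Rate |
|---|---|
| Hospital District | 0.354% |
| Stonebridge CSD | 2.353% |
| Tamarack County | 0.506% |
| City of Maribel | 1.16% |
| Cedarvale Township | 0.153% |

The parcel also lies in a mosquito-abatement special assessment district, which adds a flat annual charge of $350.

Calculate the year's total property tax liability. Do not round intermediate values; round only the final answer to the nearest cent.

Assessed value = $715,200 × 0.14 = $100,128
Hospital District: ($100,128 − $46,000) × 0.00354 = $54,128 × 0.00354 = $191.61312
Stonebridge CSD: $100,128 × 0.02353 = $2,356.01184
Tamarack County: $100,128 × 0.00506 = $506.64768
City of Maribel: $100,128 × 0.0116 = $1,161.4848
Cedarvale Township: $100,128 × 0.00153 = $153.19584
Levies subtotal = $4,368.95328
Total = $4,368.95328 + $350 = $4,718.95328

$4,718.95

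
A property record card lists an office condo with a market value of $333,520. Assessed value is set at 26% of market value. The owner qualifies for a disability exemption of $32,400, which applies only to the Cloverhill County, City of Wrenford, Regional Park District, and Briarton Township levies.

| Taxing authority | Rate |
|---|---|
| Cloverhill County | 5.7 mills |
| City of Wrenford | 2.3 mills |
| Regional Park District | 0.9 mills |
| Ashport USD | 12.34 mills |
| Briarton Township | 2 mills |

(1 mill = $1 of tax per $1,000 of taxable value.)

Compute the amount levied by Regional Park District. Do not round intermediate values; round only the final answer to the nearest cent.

$48.88

Assessed value = $333,520 × 0.26 = $86,715.2
Regional Park District taxable value = $86,715.2 − $32,400 = $54,315.2
Regional Park District levy = $54,315.2 × 0.0009 = $48.88368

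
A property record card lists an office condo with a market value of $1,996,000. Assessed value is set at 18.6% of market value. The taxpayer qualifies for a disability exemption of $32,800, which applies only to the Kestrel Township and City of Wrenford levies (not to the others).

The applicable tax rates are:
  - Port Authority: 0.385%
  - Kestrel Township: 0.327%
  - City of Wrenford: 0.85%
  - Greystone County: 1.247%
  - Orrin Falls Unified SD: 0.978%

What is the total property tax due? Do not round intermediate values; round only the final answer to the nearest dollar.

$13,673

Assessed value = $1,996,000 × 0.186 = $371,256
Port Authority: $371,256 × 0.00385 = $1,429.3356
Kestrel Township: ($371,256 − $32,800) × 0.00327 = $338,456 × 0.00327 = $1,106.75112
City of Wrenford: ($371,256 − $32,800) × 0.0085 = $338,456 × 0.0085 = $2,876.876
Greystone County: $371,256 × 0.01247 = $4,629.56232
Orrin Falls Unified SD: $371,256 × 0.00978 = $3,630.88368
Total = $13,673.40872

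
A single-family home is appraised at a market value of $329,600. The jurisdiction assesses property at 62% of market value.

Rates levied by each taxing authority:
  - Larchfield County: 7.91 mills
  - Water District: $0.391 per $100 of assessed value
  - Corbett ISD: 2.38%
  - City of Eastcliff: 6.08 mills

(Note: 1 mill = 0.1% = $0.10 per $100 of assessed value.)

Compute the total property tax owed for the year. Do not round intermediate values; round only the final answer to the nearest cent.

$8,521.48

Assessed value = $329,600 × 0.62 = $204,352
Larchfield County: $204,352 × 0.00791 = $1,616.42432
Water District: $204,352 × 0.00391 = $799.01632
Corbett ISD: $204,352 × 0.0238 = $4,863.5776
City of Eastcliff: $204,352 × 0.00608 = $1,242.46016
Total = $8,521.4784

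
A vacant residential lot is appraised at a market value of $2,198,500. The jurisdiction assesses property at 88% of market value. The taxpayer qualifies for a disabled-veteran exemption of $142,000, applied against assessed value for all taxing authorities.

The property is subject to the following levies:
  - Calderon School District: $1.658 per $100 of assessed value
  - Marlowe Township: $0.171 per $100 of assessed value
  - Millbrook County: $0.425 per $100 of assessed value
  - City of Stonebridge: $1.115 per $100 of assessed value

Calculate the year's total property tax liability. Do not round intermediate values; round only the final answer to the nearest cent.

$60,395.39

Assessed value = $2,198,500 × 0.88 = $1,934,680
Taxable value = $1,934,680 − $142,000 = $1,792,680
Calderon School District: $1,792,680 × 0.01658 = $29,722.6344
Marlowe Township: $1,792,680 × 0.00171 = $3,065.4828
Millbrook County: $1,792,680 × 0.00425 = $7,618.89
City of Stonebridge: $1,792,680 × 0.01115 = $19,988.382
Total = $29,722.6344 + $3,065.4828 + $7,618.89 + $19,988.382 = $60,395.3892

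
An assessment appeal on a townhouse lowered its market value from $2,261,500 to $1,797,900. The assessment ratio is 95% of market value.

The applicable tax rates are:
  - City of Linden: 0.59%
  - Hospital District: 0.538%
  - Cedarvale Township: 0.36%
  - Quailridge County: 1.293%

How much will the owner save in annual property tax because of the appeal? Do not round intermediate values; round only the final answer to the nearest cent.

$12,248.08

Old assessed value = $2,261,500 × 0.95 = $2,148,425
New assessed value = $1,797,900 × 0.95 = $1,708,005
Combined rate = 0.0059 + 0.00538 + 0.0036 + 0.01293 = 0.02781
Old tax = $2,148,425 × 0.02781 = $59,747.69925
New tax = $1,708,005 × 0.02781 = $47,499.61905
Reduction = $59,747.69925 − $47,499.61905 = $12,248.0802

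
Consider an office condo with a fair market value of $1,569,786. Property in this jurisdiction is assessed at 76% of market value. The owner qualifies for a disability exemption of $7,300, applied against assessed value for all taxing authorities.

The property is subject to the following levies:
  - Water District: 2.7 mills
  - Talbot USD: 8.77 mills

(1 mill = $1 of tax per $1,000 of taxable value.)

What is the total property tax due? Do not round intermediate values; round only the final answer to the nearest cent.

Assessed value = $1,569,786 × 0.76 = $1,193,037.36
Taxable value = $1,193,037.36 − $7,300 = $1,185,737.36
Water District: $1,185,737.36 × 0.0027 = $3,201.490872
Talbot USD: $1,185,737.36 × 0.00877 = $10,398.9166472
Total = $3,201.490872 + $10,398.9166472 = $13,600.4075192

$13,600.41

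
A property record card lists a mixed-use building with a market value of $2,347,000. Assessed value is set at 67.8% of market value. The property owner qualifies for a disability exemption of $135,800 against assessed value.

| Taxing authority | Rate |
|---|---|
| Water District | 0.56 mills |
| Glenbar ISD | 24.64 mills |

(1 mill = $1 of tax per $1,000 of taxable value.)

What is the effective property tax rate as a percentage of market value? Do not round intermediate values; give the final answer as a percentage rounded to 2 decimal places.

1.56%

Assessed value = $2,347,000 × 0.678 = $1,591,266
Taxable value = $1,591,266 − $135,800 = $1,455,466
Water District: $1,455,466 × 0.00056 = $815.06096
Glenbar ISD: $1,455,466 × 0.02464 = $35,862.68224
Total tax = $36,677.7432
Effective rate = $36,677.7432 ÷ $2,347,000 = 1.56% of market value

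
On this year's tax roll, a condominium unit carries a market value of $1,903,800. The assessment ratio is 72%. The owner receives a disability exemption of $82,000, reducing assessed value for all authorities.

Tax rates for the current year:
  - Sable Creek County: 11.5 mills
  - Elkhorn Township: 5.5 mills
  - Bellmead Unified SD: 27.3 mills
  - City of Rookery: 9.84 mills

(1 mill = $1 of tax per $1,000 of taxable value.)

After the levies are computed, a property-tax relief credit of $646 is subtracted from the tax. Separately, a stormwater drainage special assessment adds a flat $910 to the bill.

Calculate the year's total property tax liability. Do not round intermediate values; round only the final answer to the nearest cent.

$70,036.17

Assessed value = $1,903,800 × 0.72 = $1,370,736
Taxable value = $1,370,736 − $82,000 = $1,288,736
Sable Creek County: $1,288,736 × 0.0115 = $14,820.464
Elkhorn Township: $1,288,736 × 0.0055 = $7,088.048
Bellmead Unified SD: $1,288,736 × 0.0273 = $35,182.4928
City of Rookery: $1,288,736 × 0.00984 = $12,681.16224
Levies subtotal = $69,772.16704
After credit = $69,772.16704 − $646 = $69,126.16704
Total = $69,126.16704 + $910 = $70,036.16704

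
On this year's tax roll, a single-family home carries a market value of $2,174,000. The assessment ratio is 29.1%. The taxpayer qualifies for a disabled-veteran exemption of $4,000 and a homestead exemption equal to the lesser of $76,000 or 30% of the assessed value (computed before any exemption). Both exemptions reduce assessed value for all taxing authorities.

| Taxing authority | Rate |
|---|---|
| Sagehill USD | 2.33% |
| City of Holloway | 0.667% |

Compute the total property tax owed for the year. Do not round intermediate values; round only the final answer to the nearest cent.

Assessed value = $2,174,000 × 0.291 = $632,634
Homestead exemption = min($76,000, 30% × $632,634) = min($76,000, $189,790.2) = $76,000 (dollar cap binds)
Taxable value = $632,634 − $4,000 − $76,000 = $552,634
Sagehill USD: $552,634 × 0.0233 = $12,876.3722
City of Holloway: $552,634 × 0.00667 = $3,686.06878
Total = $16,562.44098

$16,562.44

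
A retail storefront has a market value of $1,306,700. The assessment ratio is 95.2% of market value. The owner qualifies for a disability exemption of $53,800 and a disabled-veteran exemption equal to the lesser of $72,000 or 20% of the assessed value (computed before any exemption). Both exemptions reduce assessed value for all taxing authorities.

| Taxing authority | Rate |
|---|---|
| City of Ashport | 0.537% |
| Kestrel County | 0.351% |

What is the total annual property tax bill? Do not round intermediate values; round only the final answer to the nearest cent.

Assessed value = $1,306,700 × 0.952 = $1,243,978.4
Disabled-veteran exemption = min($72,000, 20% × $1,243,978.4) = min($72,000, $248,795.68) = $72,000 (dollar cap binds)
Taxable value = $1,243,978.4 − $53,800 − $72,000 = $1,118,178.4
City of Ashport: $1,118,178.4 × 0.00537 = $6,004.618008
Kestrel County: $1,118,178.4 × 0.00351 = $3,924.806184
Total = $9,929.424192

$9,929.42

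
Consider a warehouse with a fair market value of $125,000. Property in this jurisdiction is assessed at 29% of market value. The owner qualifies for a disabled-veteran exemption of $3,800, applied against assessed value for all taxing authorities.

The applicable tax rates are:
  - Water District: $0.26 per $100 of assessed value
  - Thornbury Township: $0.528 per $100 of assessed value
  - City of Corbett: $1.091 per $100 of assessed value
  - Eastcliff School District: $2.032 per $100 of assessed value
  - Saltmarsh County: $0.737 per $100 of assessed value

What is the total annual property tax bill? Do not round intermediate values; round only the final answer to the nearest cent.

$1,508.28

Assessed value = $125,000 × 0.29 = $36,250
Taxable value = $36,250 − $3,800 = $32,450
Water District: $32,450 × 0.0026 = $84.37
Thornbury Township: $32,450 × 0.00528 = $171.336
City of Corbett: $32,450 × 0.01091 = $354.0295
Eastcliff School District: $32,450 × 0.02032 = $659.384
Saltmarsh County: $32,450 × 0.00737 = $239.1565
Total = $84.37 + $171.336 + $354.0295 + $659.384 + $239.1565 = $1,508.276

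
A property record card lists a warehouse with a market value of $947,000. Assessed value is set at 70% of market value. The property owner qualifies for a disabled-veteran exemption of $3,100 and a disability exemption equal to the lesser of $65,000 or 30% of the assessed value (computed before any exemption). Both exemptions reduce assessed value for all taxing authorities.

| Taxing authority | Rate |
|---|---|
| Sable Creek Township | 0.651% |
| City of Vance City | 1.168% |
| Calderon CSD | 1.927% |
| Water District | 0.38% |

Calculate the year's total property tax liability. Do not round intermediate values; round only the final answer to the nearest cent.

Assessed value = $947,000 × 0.7 = $662,900
Disability exemption = min($65,000, 30% × $662,900) = min($65,000, $198,870) = $65,000 (dollar cap binds)
Taxable value = $662,900 − $3,100 − $65,000 = $594,800
Sable Creek Township: $594,800 × 0.00651 = $3,872.148
City of Vance City: $594,800 × 0.01168 = $6,947.264
Calderon CSD: $594,800 × 0.01927 = $11,461.796
Water District: $594,800 × 0.0038 = $2,260.24
Total = $24,541.448

$24,541.45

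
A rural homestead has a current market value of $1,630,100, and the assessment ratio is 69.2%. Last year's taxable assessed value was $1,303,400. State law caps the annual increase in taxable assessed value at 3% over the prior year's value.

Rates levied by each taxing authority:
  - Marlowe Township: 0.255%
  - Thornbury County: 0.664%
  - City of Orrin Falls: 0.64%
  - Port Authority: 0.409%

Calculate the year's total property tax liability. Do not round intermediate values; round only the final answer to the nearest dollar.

Uncapped assessed value = $1,630,100 × 0.692 = $1,128,029.2
Cap limit = $1,303,400 × 1.03 = $1,342,502
Taxable assessed value = min($1,128,029.2, $1,342,502) = $1,128,029.2 (cap does not bind)
Marlowe Township: $1,128,029.2 × 0.00255 = $2,876.47446
Thornbury County: $1,128,029.2 × 0.00664 = $7,490.113888
City of Orrin Falls: $1,128,029.2 × 0.0064 = $7,219.38688
Port Authority: $1,128,029.2 × 0.00409 = $4,613.639428
Total = $22,199.614656

$22,200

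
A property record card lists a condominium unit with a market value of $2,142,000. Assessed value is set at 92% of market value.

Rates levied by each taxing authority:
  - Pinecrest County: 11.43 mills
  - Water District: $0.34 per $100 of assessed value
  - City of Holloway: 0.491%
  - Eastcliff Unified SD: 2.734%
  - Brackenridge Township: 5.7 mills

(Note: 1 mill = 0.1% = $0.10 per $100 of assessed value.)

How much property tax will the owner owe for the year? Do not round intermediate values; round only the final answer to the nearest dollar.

$104,010

Assessed value = $2,142,000 × 0.92 = $1,970,640
Pinecrest County: $1,970,640 × 0.01143 = $22,524.4152
Water District: $1,970,640 × 0.0034 = $6,700.176
City of Holloway: $1,970,640 × 0.00491 = $9,675.8424
Eastcliff Unified SD: $1,970,640 × 0.02734 = $53,877.2976
Brackenridge Township: $1,970,640 × 0.0057 = $11,232.648
Total = $104,010.3792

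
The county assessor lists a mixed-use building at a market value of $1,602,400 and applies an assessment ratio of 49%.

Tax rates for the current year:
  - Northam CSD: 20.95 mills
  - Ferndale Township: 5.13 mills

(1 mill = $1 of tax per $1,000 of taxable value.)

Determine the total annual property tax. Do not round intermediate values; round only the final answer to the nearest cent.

Assessed value = $1,602,400 × 0.49 = $785,176
Northam CSD: $785,176 × 0.02095 = $16,449.4372
Ferndale Township: $785,176 × 0.00513 = $4,027.95288
Total = $16,449.4372 + $4,027.95288 = $20,477.39008

$20,477.39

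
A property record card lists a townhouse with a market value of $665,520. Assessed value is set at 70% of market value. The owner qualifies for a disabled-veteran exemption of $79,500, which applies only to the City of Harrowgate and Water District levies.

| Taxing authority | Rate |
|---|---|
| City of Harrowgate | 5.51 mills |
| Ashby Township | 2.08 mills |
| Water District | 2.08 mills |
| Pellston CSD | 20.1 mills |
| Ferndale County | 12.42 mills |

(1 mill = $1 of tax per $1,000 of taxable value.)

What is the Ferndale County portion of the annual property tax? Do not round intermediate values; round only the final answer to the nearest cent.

$5,786.03

Assessed value = $665,520 × 0.7 = $465,864
Ferndale County taxable value = $465,864 (exemption does not apply)
Ferndale County levy = $465,864 × 0.01242 = $5,786.03088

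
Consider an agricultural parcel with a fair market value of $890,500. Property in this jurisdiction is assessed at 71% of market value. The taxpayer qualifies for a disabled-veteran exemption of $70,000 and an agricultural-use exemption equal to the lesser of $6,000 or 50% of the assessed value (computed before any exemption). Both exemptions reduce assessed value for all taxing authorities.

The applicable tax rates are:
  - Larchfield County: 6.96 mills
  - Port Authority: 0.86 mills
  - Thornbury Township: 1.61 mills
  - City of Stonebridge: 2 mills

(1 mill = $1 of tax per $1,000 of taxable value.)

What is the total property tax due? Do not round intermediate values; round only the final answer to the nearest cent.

$6,357.99

Assessed value = $890,500 × 0.71 = $632,255
Agricultural-use exemption = min($6,000, 50% × $632,255) = min($6,000, $316,127.5) = $6,000 (dollar cap binds)
Taxable value = $632,255 − $70,000 − $6,000 = $556,255
Larchfield County: $556,255 × 0.00696 = $3,871.5348
Port Authority: $556,255 × 0.00086 = $478.3793
Thornbury Township: $556,255 × 0.00161 = $895.57055
City of Stonebridge: $556,255 × 0.002 = $1,112.51
Total = $6,357.99465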